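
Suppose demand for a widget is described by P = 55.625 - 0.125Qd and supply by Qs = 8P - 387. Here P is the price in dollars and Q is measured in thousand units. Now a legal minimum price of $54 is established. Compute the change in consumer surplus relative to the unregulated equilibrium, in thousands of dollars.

Rearranging demand gives Qd = 445 - 8P. In a free market, 445 - 8P = 8P - 387 gives the equilibrium P* = 52, Q* = 29.
The floor of 54 is above the equilibrium price 52, so it binds.
At P = 54: Qd = 445 - 8·54 = 13 and Qs = 8·54 - 387 = 45.
Consumer surplus without the control is ½ · (55.625 - 52) · 29 = 52.5625.
With the floor, consumers buy 13 units at 54, so CS = ½ · (55.625 - 54) · 13 = 10.5625.
Change in consumer surplus = 10.5625 - 52.5625 = -42.

-42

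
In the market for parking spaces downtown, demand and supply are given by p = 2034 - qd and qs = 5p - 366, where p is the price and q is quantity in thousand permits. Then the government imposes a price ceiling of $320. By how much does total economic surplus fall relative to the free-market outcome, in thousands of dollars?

96000

Rearranging demand gives qd = 2034 - p. Equilibrium: 2034 - p = 5p - 366, so 2400 = 6p and p* = 400, q* = 1634.
Since 320 < 400, the ceiling is binding.
At p = 320: qd = 2034 - 320 = 1714 and qs = 5·320 - 366 = 1234.
Quantity traded falls to 1234. At q = 1234 the demand price is 2034 - 1234 = 800 and the supply price is (366 + 1234)/5 = 320.
Deadweight loss = ½ · (800 - 320) · (1634 - 1234) = ½ · 480 · 400 = 96000.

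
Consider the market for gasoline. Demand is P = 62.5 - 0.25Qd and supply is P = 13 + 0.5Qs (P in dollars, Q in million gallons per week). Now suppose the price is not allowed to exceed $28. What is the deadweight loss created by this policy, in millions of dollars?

Rearranging demand gives Qd = 250 - 4P; rearranging supply gives Qs = 2P - 26. Without the control the market clears where 250 - 4P = 2P - 26, i.e. P* = 46 and Q* = 66.
The ceiling of 28 is below the equilibrium price 46, so it binds.
At P = 28: Qd = 250 - 4·28 = 138 and Qs = 2·28 - 26 = 30.
Quantity traded falls to 30. At Q = 30 the demand price is (250 - 30)/4 = 55 and the supply price is (26 + 30)/2 = 28.
Deadweight loss = ½ · (55 - 28) · (66 - 30) = ½ · 27 · 36 = 486.

486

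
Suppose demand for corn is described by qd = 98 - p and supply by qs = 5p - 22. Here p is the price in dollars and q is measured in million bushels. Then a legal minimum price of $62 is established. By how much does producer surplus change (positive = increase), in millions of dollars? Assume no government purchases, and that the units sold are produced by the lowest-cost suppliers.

1335.6

Without the control the market clears where 98 - p = 5p - 22, i.e. p* = 20 and q* = 78.
The floor of 62 is above the equilibrium price 20, so it binds.
At p = 62: qd = 98 - 62 = 36 and qs = 5·62 - 22 = 288.
Producer surplus without the control is ½ · (20 - 4.4) · 78 = 608.4.
With the floor, 36 units are sold at 62. The supply price at q = 36 is 11.6, so PS = ½ · [(62 - 4.4) + (62 - 11.6)] · 36 = 1944.
Change in producer surplus = 1944 - 608.4 = 1335.6.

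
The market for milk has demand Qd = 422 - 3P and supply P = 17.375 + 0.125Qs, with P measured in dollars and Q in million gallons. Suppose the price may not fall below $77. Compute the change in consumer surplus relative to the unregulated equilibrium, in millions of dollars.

-5980

Rearranging supply gives Qs = 8P - 139. Without the control the market clears where 422 - 3P = 8P - 139, i.e. P* = 51 and Q* = 269.
Because the floor (77) lies above the market-clearing price, it is binding.
At P = 77: Qd = 422 - 3·77 = 191 and Qs = 8·77 - 139 = 477.
Consumer surplus without the control is ½ · (422/3 - 51) · 269 = 72361/6.
With the floor, consumers buy 191 units at 77, so CS = ½ · (422/3 - 77) · 191 = 36481/6.
Change in consumer surplus = 36481/6 - 72361/6 = -5980.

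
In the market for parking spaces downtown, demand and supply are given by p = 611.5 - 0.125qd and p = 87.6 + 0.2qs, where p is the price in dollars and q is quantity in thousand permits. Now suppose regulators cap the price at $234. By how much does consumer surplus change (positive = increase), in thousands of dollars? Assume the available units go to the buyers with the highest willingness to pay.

Rearranging demand gives qd = 4892 - 8p; rearranging supply gives qs = 5p - 438. Setting quantity demanded equal to quantity supplied, 4892 - 8p = 5p - 438, gives p* = 410 and q* = 1612.
Since 234 < 410, the ceiling is binding.
At p = 234: qd = 4892 - 8·234 = 3020 and qs = 5·234 - 438 = 732.
Consumer surplus without the control is ½ · (611.5 - 410) · 1612 = 162409.
With the ceiling, 732 units are sold at 234 (assume they go to the highest-value buyers). The demand price at q = 732 is 520, so CS = ½ · [(611.5 - 234) + (520 - 234)] · 732 = 242841.
Change in consumer surplus = 242841 - 162409 = 80432.

80432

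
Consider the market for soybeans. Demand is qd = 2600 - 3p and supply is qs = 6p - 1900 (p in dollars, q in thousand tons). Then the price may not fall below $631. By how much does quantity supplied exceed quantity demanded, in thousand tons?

1179

Without the control the market clears where 2600 - 3p = 6p - 1900, i.e. p* = 500 and q* = 1100.
Since 631 > 500, the floor is binding.
At p = 631: qd = 2600 - 3·631 = 707 and qs = 6·631 - 1900 = 1886.
Surplus = qs - qd = 1886 - 707 = 1179.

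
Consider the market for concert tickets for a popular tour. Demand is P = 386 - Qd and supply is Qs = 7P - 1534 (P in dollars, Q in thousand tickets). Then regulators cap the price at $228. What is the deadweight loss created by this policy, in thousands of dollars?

Rearranging demand gives Qd = 386 - P. Equilibrium: 386 - P = 7P - 1534, so 1920 = 8P and P* = 240, Q* = 146.
Since 228 < 240, the ceiling is binding.
At P = 228: Qd = 386 - 228 = 158 and Qs = 7·228 - 1534 = 62.
Quantity traded falls to 62. At Q = 62 the demand price is 386 - 62 = 324 and the supply price is (1534 + 62)/7 = 228.
Deadweight loss = ½ · (324 - 228) · (146 - 62) = ½ · 96 · 84 = 4032.

4032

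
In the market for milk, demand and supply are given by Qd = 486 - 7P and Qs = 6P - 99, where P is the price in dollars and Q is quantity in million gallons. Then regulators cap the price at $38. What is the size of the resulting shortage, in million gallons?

Without the control the market clears where 486 - 7P = 6P - 99, i.e. P* = 45 and Q* = 171.
Because the ceiling (38) lies below the market-clearing price, it is binding.
At P = 38: Qd = 486 - 7·38 = 220 and Qs = 6·38 - 99 = 129.
Shortage = Qd - Qs = 220 - 129 = 91.

91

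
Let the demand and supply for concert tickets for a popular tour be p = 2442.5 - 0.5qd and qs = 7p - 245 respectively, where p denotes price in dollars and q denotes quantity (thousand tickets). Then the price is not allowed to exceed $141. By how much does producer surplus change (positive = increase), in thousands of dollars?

-962461.5

Rearranging demand gives qd = 4885 - 2p. Equilibrium: 4885 - 2p = 7p - 245, so 5130 = 9p and p* = 570, q* = 3745.
The ceiling of 141 is below the equilibrium price 570, so it binds.
At p = 141: qd = 4885 - 2·141 = 4603 and qs = 7·141 - 245 = 742.
Producer surplus without the control is ½ · (570 - 35) · 3745 = 1001787.5.
With the ceiling, producers sell 742 units at 141, so PS = ½ · (141 - 35) · 742 = 39326.
Change in producer surplus = 39326 - 1001787.5 = -962461.5.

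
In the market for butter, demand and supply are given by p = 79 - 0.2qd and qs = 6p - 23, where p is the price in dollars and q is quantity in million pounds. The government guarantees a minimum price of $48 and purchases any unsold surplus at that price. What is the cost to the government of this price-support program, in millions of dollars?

5280

Rearranging demand gives qd = 395 - 5p. Setting quantity demanded equal to quantity supplied, 395 - 5p = 6p - 23, gives p* = 38 and q* = 205.
The floor of 48 is above the equilibrium price 38, so it binds.
At p = 48: qd = 395 - 5·48 = 155 and qs = 6·48 - 23 = 265.
Surplus = qs - qd = 110.
Government expenditure = surplus × support price = 110 × 48 = 5280.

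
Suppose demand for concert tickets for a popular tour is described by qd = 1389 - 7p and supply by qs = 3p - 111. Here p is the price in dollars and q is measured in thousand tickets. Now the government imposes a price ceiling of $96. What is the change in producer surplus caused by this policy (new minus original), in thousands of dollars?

Equilibrium: 1389 - 7p = 3p - 111, so 1500 = 10p and p* = 150, q* = 339.
Since 96 < 150, the ceiling is binding.
At p = 96: qd = 1389 - 7·96 = 717 and qs = 3·96 - 111 = 177.
Producer surplus without the control is ½ · (150 - 37) · 339 = 19153.5.
With the ceiling, producers sell 177 units at 96, so PS = ½ · (96 - 37) · 177 = 5221.5.
Change in producer surplus = 5221.5 - 19153.5 = -13932.

-13932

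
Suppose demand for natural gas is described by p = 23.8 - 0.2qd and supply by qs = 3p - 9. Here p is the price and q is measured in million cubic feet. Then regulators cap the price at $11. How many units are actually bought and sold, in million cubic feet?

24

Rearranging demand gives qd = 119 - 5p. In a free market, 119 - 5p = 3p - 9 gives the equilibrium p* = 16, q* = 39.
Since 11 < 16, the ceiling is binding.
At p = 11: qd = 119 - 5·11 = 64 and qs = 3·11 - 9 = 24.
The quantity actually transacted is the short side, supply: 24.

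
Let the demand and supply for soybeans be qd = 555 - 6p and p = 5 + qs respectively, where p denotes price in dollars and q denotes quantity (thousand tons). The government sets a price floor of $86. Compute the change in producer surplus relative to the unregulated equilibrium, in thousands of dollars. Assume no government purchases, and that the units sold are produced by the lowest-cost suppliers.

Rearranging supply gives qs = p - 5. Setting quantity demanded equal to quantity supplied, 555 - 6p = p - 5, gives p* = 80 and q* = 75.
Since 86 > 80, the floor is binding.
At p = 86: qd = 555 - 6·86 = 39 and qs = 86 - 5 = 81.
Producer surplus without the control is ½ · (80 - 5) · 75 = 2812.5.
With the floor, 39 units are sold at 86. The supply price at q = 39 is 44, so PS = ½ · [(86 - 5) + (86 - 44)] · 39 = 2398.5.
Change in producer surplus = 2398.5 - 2812.5 = -414.

-414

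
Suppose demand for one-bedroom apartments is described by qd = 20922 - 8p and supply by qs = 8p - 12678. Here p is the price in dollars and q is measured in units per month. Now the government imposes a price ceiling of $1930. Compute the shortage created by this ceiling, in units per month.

2720

Equilibrium: 20922 - 8p = 8p - 12678, so 33600 = 16p and p* = 2100, q* = 4122.
Since 1930 < 2100, the ceiling is binding.
At p = 1930: qd = 20922 - 8·1930 = 5482 and qs = 8·1930 - 12678 = 2762.
Shortage = qd - qs = 5482 - 2762 = 2720.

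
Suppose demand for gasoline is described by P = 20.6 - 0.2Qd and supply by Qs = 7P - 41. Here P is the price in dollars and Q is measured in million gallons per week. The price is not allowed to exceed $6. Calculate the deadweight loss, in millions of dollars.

Rearranging demand gives Qd = 103 - 5P. In a free market, 103 - 5P = 7P - 41 gives the equilibrium P* = 12, Q* = 43.
Because the ceiling (6) lies below the market-clearing price, it is binding.
At P = 6: Qd = 103 - 5·6 = 73 and Qs = 7·6 - 41 = 1.
Quantity traded falls to 1. At Q = 1 the demand price is (103 - 1)/5 = 20.4 and the supply price is (41 + 1)/7 = 6.
Deadweight loss = ½ · (20.4 - 6) · (43 - 1) = ½ · 14.4 · 42 = 302.4.

302.4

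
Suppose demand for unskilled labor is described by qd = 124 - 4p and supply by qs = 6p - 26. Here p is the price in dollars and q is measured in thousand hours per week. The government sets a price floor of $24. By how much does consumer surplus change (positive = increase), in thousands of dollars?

-414

Without the control the market clears where 124 - 4p = 6p - 26, i.e. p* = 15 and q* = 64.
Since 24 > 15, the floor is binding.
At p = 24: qd = 124 - 4·24 = 28 and qs = 6·24 - 26 = 118.
Consumer surplus without the control is ½ · (31 - 15) · 64 = 512.
With the floor, consumers buy 28 units at 24, so CS = ½ · (31 - 24) · 28 = 98.
Change in consumer surplus = 98 - 512 = -414.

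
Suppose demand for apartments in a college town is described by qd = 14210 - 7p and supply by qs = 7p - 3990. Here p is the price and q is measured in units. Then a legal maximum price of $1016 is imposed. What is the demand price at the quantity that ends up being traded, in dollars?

Setting quantity demanded equal to quantity supplied, 14210 - 7p = 7p - 3990, gives p* = 1300 and q* = 5110.
Because the ceiling (1016) lies below the market-clearing price, it is binding.
At p = 1016: qd = 14210 - 7·1016 = 7098 and qs = 7·1016 - 3990 = 3122.
Only 3122 units reach the market. On the demand curve, the marginal buyer's willingness to pay at q = 3122 is (14210 - 3122)/7 = 1584.

1584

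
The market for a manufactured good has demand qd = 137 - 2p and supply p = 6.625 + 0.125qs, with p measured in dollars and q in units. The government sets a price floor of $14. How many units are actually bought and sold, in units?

99

Rearranging supply gives qs = 8p - 53. In a free market, 137 - 2p = 8p - 53 gives the equilibrium p* = 19, q* = 99.
The floor of 14 is below the equilibrium price 19, so it is not binding; the market clears at p* = 19, q* = 99.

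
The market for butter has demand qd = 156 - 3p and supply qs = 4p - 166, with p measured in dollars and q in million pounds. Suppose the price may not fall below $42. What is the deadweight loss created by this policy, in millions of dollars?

Setting quantity demanded equal to quantity supplied, 156 - 3p = 4p - 166, gives p* = 46 and q* = 18.
Since 42 is below p* = 46, the floor does not bind and the free-market outcome prevails.
Since the control does not bind, no trades are prevented and deadweight loss is zero.

0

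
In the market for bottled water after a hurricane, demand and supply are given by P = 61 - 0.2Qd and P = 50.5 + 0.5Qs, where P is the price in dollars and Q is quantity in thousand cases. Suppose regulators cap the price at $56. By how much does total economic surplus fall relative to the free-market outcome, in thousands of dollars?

5.6

Rearranging demand gives Qd = 305 - 5P; rearranging supply gives Qs = 2P - 101. Equilibrium: 305 - 5P = 2P - 101, so 406 = 7P and P* = 58, Q* = 15.
The ceiling of 56 is below the equilibrium price 58, so it binds.
At P = 56: Qd = 305 - 5·56 = 25 and Qs = 2·56 - 101 = 11.
Quantity traded falls to 11. At Q = 11 the demand price is (305 - 11)/5 = 58.8 and the supply price is (101 + 11)/2 = 56.
Deadweight loss = ½ · (58.8 - 56) · (15 - 11) = ½ · 2.8 · 4 = 5.6.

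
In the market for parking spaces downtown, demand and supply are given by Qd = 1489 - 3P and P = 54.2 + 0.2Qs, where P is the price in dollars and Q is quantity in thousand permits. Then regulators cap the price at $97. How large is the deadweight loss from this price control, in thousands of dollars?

Rearranging supply gives Qs = 5P - 271. Equilibrium: 1489 - 3P = 5P - 271, so 1760 = 8P and P* = 220, Q* = 829.
Because the ceiling (97) lies below the market-clearing price, it is binding.
At P = 97: Qd = 1489 - 3·97 = 1198 and Qs = 5·97 - 271 = 214.
Quantity traded falls to 214. At Q = 214 the demand price is (1489 - 214)/3 = 425 and the supply price is (271 + 214)/5 = 97.
Deadweight loss = ½ · (425 - 97) · (829 - 214) = ½ · 328 · 615 = 100860.

100860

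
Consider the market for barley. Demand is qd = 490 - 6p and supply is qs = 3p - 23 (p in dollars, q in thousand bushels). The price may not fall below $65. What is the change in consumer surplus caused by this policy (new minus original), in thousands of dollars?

Equilibrium: 490 - 6p = 3p - 23, so 513 = 9p and p* = 57, q* = 148.
Because the floor (65) lies above the market-clearing price, it is binding.
At p = 65: qd = 490 - 6·65 = 100 and qs = 3·65 - 23 = 172.
Consumer surplus without the control is ½ · (245/3 - 57) · 148 = 5476/3.
With the floor, consumers buy 100 units at 65, so CS = ½ · (245/3 - 65) · 100 = 2500/3.
Change in consumer surplus = 2500/3 - 5476/3 = -992.

-992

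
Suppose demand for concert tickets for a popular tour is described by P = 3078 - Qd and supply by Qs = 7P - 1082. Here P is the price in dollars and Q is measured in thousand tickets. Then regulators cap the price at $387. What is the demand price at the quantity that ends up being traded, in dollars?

1451

Rearranging demand gives Qd = 3078 - P. Setting quantity demanded equal to quantity supplied, 3078 - P = 7P - 1082, gives P* = 520 and Q* = 2558.
Since 387 < 520, the ceiling is binding.
At P = 387: Qd = 3078 - 387 = 2691 and Qs = 7·387 - 1082 = 1627.
Only 1627 units reach the market. On the demand curve, the marginal buyer's willingness to pay at Q = 1627 is (3078 - 1627) = 1451.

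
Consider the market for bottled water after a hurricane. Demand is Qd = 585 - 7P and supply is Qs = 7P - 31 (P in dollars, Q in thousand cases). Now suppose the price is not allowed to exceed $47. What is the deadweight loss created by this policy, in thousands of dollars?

Setting quantity demanded equal to quantity supplied, 585 - 7P = 7P - 31, gives P* = 44 and Q* = 277.
The ceiling of 47 is above the equilibrium price 44, so it is not binding; the market clears at P* = 44, Q* = 277.
Since the control does not bind, no trades are prevented and deadweight loss is zero.

0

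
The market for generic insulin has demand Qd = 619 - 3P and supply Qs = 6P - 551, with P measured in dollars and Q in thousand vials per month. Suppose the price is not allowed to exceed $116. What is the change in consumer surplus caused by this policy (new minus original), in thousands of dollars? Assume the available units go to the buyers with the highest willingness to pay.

Without the control the market clears where 619 - 3P = 6P - 551, i.e. P* = 130 and Q* = 229.
The ceiling of 116 is below the equilibrium price 130, so it binds.
At P = 116: Qd = 619 - 3·116 = 271 and Qs = 6·116 - 551 = 145.
Consumer surplus without the control is ½ · (619/3 - 130) · 229 = 52441/6.
With the ceiling, 145 units are sold at 116 (assume they go to the highest-value buyers). The demand price at Q = 145 is 158, so CS = ½ · [(619/3 - 116) + (158 - 116)] · 145 = 57565/6.
Change in consumer surplus = 57565/6 - 52441/6 = 854.

854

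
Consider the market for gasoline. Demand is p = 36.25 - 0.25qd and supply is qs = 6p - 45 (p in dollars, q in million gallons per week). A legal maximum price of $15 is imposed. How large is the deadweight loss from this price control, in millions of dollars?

Rearranging demand gives qd = 145 - 4p. Setting quantity demanded equal to quantity supplied, 145 - 4p = 6p - 45, gives p* = 19 and q* = 69.
Since 15 < 19, the ceiling is binding.
At p = 15: qd = 145 - 4·15 = 85 and qs = 6·15 - 45 = 45.
Quantity traded falls to 45. At q = 45 the demand price is (145 - 45)/4 = 25 and the supply price is (45 + 45)/6 = 15.
Deadweight loss = ½ · (25 - 15) · (69 - 45) = ½ · 10 · 24 = 120.

120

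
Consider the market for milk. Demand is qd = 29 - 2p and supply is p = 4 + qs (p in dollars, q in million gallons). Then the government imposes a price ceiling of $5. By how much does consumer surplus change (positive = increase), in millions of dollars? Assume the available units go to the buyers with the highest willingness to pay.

-3

Rearranging supply gives qs = p - 4. Without the control the market clears where 29 - 2p = p - 4, i.e. p* = 11 and q* = 7.
The ceiling of 5 is below the equilibrium price 11, so it binds.
At p = 5: qd = 29 - 2·5 = 19 and qs = 5 - 4 = 1.
Consumer surplus without the control is ½ · (14.5 - 11) · 7 = 12.25.
With the ceiling, 1 units are sold at 5 (assume they go to the highest-value buyers). The demand price at q = 1 is 14, so CS = ½ · [(14.5 - 5) + (14 - 5)] · 1 = 9.25.
Change in consumer surplus = 9.25 - 12.25 = -3.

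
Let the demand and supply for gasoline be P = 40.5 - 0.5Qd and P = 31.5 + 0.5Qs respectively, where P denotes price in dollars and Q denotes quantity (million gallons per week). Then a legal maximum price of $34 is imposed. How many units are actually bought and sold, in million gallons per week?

5

Rearranging demand gives Qd = 81 - 2P; rearranging supply gives Qs = 2P - 63. Equilibrium: 81 - 2P = 2P - 63, so 144 = 4P and P* = 36, Q* = 9.
Because the ceiling (34) lies below the market-clearing price, it is binding.
At P = 34: Qd = 81 - 2·34 = 13 and Qs = 2·34 - 63 = 5.
The quantity actually transacted is the short side, supply: 5.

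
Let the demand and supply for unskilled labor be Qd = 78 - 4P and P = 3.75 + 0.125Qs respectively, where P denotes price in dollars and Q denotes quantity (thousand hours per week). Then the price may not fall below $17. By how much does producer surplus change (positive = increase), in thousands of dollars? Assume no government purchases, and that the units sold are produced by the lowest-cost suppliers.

Rearranging supply gives Qs = 8P - 30. Equilibrium: 78 - 4P = 8P - 30, so 108 = 12P and P* = 9, Q* = 42.
Since 17 > 9, the floor is binding.
At P = 17: Qd = 78 - 4·17 = 10 and Qs = 8·17 - 30 = 106.
Producer surplus without the control is ½ · (9 - 3.75) · 42 = 110.25.
With the floor, 10 units are sold at 17. The supply price at Q = 10 is 5, so PS = ½ · [(17 - 3.75) + (17 - 5)] · 10 = 126.25.
Change in producer surplus = 126.25 - 110.25 = 16.

16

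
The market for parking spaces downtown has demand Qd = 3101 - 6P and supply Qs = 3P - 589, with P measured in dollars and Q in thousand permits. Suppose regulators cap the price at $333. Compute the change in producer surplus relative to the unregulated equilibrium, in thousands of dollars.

-40463.5

Equilibrium: 3101 - 6P = 3P - 589, so 3690 = 9P and P* = 410, Q* = 641.
Because the ceiling (333) lies below the market-clearing price, it is binding.
At P = 333: Qd = 3101 - 6·333 = 1103 and Qs = 3·333 - 589 = 410.
Producer surplus without the control is ½ · (410 - 589/3) · 641 = 410881/6.
With the ceiling, producers sell 410 units at 333, so PS = ½ · (333 - 589/3) · 410 = 84050/3.
Change in producer surplus = 84050/3 - 410881/6 = -40463.5.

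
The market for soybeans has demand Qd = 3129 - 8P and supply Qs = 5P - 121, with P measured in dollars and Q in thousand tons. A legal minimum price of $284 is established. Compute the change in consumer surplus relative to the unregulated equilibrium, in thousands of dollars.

In a free market, 3129 - 8P = 5P - 121 gives the equilibrium P* = 250, Q* = 1129.
The floor of 284 is above the equilibrium price 250, so it binds.
At P = 284: Qd = 3129 - 8·284 = 857 and Qs = 5·284 - 121 = 1299.
Consumer surplus without the control is ½ · (391.125 - 250) · 1129 = 79665.0625.
With the floor, consumers buy 857 units at 284, so CS = ½ · (391.125 - 284) · 857 = 45903.0625.
Change in consumer surplus = 45903.0625 - 79665.0625 = -33762.

-33762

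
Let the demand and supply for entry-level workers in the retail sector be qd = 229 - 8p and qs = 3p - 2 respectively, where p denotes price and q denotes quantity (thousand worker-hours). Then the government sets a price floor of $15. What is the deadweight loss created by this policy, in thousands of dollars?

Equilibrium: 229 - 8p = 3p - 2, so 231 = 11p and p* = 21, q* = 61.
The floor of 15 is below the equilibrium price 21, so it is not binding; the market clears at p* = 21, q* = 61.
Since the control does not bind, no trades are prevented and deadweight loss is zero.

0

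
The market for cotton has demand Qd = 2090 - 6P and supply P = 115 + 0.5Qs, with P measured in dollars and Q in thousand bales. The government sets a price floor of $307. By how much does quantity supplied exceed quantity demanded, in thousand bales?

136

Rearranging supply gives Qs = 2P - 230. Without the control the market clears where 2090 - 6P = 2P - 230, i.e. P* = 290 and Q* = 350.
Since 307 > 290, the floor is binding.
At P = 307: Qd = 2090 - 6·307 = 248 and Qs = 2·307 - 230 = 384.
Surplus = Qs - Qd = 384 - 248 = 136.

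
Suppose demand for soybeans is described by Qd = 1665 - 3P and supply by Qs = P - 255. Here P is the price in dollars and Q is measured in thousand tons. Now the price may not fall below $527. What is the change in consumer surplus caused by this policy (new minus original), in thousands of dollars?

Without the control the market clears where 1665 - 3P = P - 255, i.e. P* = 480 and Q* = 225.
Because the floor (527) lies above the market-clearing price, it is binding.
At P = 527: Qd = 1665 - 3·527 = 84 and Qs = 527 - 255 = 272.
Consumer surplus without the control is ½ · (555 - 480) · 225 = 8437.5.
With the floor, consumers buy 84 units at 527, so CS = ½ · (555 - 527) · 84 = 1176.
Change in consumer surplus = 1176 - 8437.5 = -7261.5.

-7261.5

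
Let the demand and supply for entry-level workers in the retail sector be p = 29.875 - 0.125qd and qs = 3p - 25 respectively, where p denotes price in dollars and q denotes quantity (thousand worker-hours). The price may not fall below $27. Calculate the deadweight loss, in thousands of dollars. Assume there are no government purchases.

132

Rearranging demand gives qd = 239 - 8p. Equilibrium: 239 - 8p = 3p - 25, so 264 = 11p and p* = 24, q* = 47.
Because the floor (27) lies above the market-clearing price, it is binding.
At p = 27: qd = 239 - 8·27 = 23 and qs = 3·27 - 25 = 56.
Quantity traded falls to 23. At q = 23 the demand price is (239 - 23)/8 = 27 and the supply price is (25 + 23)/3 = 16.
Deadweight loss = ½ · (27 - 16) · (47 - 23) = ½ · 11 · 24 = 132.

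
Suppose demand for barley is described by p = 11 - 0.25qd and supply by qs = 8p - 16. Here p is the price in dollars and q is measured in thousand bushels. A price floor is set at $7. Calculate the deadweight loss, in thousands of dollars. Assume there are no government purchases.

Rearranging demand gives qd = 44 - 4p. In a free market, 44 - 4p = 8p - 16 gives the equilibrium p* = 5, q* = 24.
The floor of 7 is above the equilibrium price 5, so it binds.
At p = 7: qd = 44 - 4·7 = 16 and qs = 8·7 - 16 = 40.
Quantity traded falls to 16. At q = 16 the demand price is (44 - 16)/4 = 7 and the supply price is (16 + 16)/8 = 4.
Deadweight loss = ½ · (7 - 4) · (24 - 16) = ½ · 3 · 8 = 12.

12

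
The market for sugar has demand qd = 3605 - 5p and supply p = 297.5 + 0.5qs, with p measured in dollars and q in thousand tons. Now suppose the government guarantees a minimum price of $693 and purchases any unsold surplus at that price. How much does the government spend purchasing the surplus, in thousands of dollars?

Rearranging supply gives qs = 2p - 595. Setting quantity demanded equal to quantity supplied, 3605 - 5p = 2p - 595, gives p* = 600 and q* = 605.
The floor of 693 is above the equilibrium price 600, so it binds.
At p = 693: qd = 3605 - 5·693 = 140 and qs = 2·693 - 595 = 791.
Surplus = qs - qd = 651.
Government expenditure = surplus × support price = 651 × 693 = 451143.

451143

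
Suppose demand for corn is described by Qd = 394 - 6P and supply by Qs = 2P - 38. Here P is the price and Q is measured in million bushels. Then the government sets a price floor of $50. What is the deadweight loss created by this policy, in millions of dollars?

In a free market, 394 - 6P = 2P - 38 gives the equilibrium P* = 54, Q* = 70.
The floor of 50 is below the equilibrium price 54, so it is not binding; the market clears at P* = 54, Q* = 70.
Since the control does not bind, no trades are prevented and deadweight loss is zero.

0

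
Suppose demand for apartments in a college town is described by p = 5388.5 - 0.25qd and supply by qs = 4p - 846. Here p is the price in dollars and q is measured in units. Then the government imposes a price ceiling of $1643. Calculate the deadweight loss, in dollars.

5354596

Rearranging demand gives qd = 21554 - 4p. Without the control the market clears where 21554 - 4p = 4p - 846, i.e. p* = 2800 and q* = 10354.
Since 1643 < 2800, the ceiling is binding.
At p = 1643: qd = 21554 - 4·1643 = 14982 and qs = 4·1643 - 846 = 5726.
Quantity traded falls to 5726. At q = 5726 the demand price is (21554 - 5726)/4 = 3957 and the supply price is (846 + 5726)/4 = 1643.
Deadweight loss = ½ · (3957 - 1643) · (10354 - 5726) = ½ · 2314 · 4628 = 5354596.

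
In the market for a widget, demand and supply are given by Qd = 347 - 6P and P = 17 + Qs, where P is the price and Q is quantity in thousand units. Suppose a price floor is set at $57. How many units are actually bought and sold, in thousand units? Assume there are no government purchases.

Rearranging supply gives Qs = P - 17. In a free market, 347 - 6P = P - 17 gives the equilibrium P* = 52, Q* = 35.
Since 57 > 52, the floor is binding.
At P = 57: Qd = 347 - 6·57 = 5 and Qs = 57 - 17 = 40.
The quantity actually transacted is the short side, demand: 5.

5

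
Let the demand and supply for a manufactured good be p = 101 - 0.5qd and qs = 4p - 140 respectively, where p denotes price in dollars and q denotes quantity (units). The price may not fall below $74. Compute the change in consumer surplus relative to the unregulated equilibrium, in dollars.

Rearranging demand gives qd = 202 - 2p. Setting quantity demanded equal to quantity supplied, 202 - 2p = 4p - 140, gives p* = 57 and q* = 88.
Since 74 > 57, the floor is binding.
At p = 74: qd = 202 - 2·74 = 54 and qs = 4·74 - 140 = 156.
Consumer surplus without the control is ½ · (101 - 57) · 88 = 1936.
With the floor, consumers buy 54 units at 74, so CS = ½ · (101 - 74) · 54 = 729.
Change in consumer surplus = 729 - 1936 = -1207.

-1207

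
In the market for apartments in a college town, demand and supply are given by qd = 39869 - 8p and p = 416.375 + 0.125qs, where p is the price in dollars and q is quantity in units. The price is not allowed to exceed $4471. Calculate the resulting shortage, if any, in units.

0

Rearranging supply gives qs = 8p - 3331. In a free market, 39869 - 8p = 8p - 3331 gives the equilibrium p* = 2700, q* = 18269.
The ceiling of 4471 is above the equilibrium price 2700, so it is not binding; the market clears at p* = 2700, q* = 18269.
Since the control does not bind, there is no shortage.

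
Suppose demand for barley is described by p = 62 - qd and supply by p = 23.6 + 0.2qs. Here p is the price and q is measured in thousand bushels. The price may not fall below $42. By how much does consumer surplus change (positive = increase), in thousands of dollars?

Rearranging demand gives qd = 62 - p; rearranging supply gives qs = 5p - 118. Without the control the market clears where 62 - p = 5p - 118, i.e. p* = 30 and q* = 32.
Since 42 > 30, the floor is binding.
At p = 42: qd = 62 - 42 = 20 and qs = 5·42 - 118 = 92.
Consumer surplus without the control is ½ · (62 - 30) · 32 = 512.
With the floor, consumers buy 20 units at 42, so CS = ½ · (62 - 42) · 20 = 200.
Change in consumer surplus = 200 - 512 = -312.

-312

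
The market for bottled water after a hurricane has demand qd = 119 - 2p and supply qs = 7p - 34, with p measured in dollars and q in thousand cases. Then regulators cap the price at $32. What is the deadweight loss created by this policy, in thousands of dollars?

0

Equilibrium: 119 - 2p = 7p - 34, so 153 = 9p and p* = 17, q* = 85.
Since 32 is above p* = 17, the ceiling does not bind and the free-market outcome prevails.
Since the control does not bind, no trades are prevented and deadweight loss is zero.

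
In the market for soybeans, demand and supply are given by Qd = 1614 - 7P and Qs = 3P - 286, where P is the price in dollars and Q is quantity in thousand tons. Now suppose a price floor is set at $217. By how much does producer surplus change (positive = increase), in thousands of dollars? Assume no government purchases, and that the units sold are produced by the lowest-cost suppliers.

-3388.5

Setting quantity demanded equal to quantity supplied, 1614 - 7P = 3P - 286, gives P* = 190 and Q* = 284.
Because the floor (217) lies above the market-clearing price, it is binding.
At P = 217: Qd = 1614 - 7·217 = 95 and Qs = 3·217 - 286 = 365.
Producer surplus without the control is ½ · (190 - 286/3) · 284 = 40328/3.
With the floor, 95 units are sold at 217. The supply price at Q = 95 is 127, so PS = ½ · [(217 - 286/3) + (217 - 127)] · 95 = 60325/6.
Change in producer surplus = 60325/6 - 40328/3 = -3388.5.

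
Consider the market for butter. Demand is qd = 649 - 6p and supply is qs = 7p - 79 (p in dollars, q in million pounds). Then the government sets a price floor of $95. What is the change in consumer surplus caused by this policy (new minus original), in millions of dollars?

-7644

Equilibrium: 649 - 6p = 7p - 79, so 728 = 13p and p* = 56, q* = 313.
Since 95 > 56, the floor is binding.
At p = 95: qd = 649 - 6·95 = 79 and qs = 7·95 - 79 = 586.
Consumer surplus without the control is ½ · (649/6 - 56) · 313 = 97969/12.
With the floor, consumers buy 79 units at 95, so CS = ½ · (649/6 - 95) · 79 = 6241/12.
Change in consumer surplus = 6241/12 - 97969/12 = -7644.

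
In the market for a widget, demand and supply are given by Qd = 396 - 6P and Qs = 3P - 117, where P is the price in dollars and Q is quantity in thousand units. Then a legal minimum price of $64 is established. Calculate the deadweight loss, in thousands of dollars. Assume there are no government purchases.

Without the control the market clears where 396 - 6P = 3P - 117, i.e. P* = 57 and Q* = 54.
Because the floor (64) lies above the market-clearing price, it is binding.
At P = 64: Qd = 396 - 6·64 = 12 and Qs = 3·64 - 117 = 75.
Quantity traded falls to 12. At Q = 12 the demand price is (396 - 12)/6 = 64 and the supply price is (117 + 12)/3 = 43.
Deadweight loss = ½ · (64 - 43) · (54 - 12) = ½ · 21 · 42 = 441.

441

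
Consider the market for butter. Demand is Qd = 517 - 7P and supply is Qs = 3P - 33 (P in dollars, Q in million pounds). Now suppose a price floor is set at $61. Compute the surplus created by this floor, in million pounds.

Without the control the market clears where 517 - 7P = 3P - 33, i.e. P* = 55 and Q* = 132.
The floor of 61 is above the equilibrium price 55, so it binds.
At P = 61: Qd = 517 - 7·61 = 90 and Qs = 3·61 - 33 = 150.
Surplus = Qs - Qd = 150 - 90 = 60.

60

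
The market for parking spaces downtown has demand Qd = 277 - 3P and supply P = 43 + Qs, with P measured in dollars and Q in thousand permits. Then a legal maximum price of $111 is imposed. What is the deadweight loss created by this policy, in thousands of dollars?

Rearranging supply gives Qs = P - 43. Without the control the market clears where 277 - 3P = P - 43, i.e. P* = 80 and Q* = 37.
The ceiling of 111 is above the equilibrium price 80, so it is not binding; the market clears at P* = 80, Q* = 37.
Since the control does not bind, no trades are prevented and deadweight loss is zero.

0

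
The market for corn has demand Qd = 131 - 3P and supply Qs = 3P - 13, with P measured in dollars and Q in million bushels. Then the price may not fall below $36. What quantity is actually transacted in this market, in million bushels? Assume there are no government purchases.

In a free market, 131 - 3P = 3P - 13 gives the equilibrium P* = 24, Q* = 59.
Since 36 > 24, the floor is binding.
At P = 36: Qd = 131 - 3·36 = 23 and Qs = 3·36 - 13 = 95.
The quantity actually transacted is the short side, demand: 23.

23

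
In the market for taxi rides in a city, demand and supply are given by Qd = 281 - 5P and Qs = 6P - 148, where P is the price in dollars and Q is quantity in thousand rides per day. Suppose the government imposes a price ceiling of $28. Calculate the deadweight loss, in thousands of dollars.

In a free market, 281 - 5P = 6P - 148 gives the equilibrium P* = 39, Q* = 86.
The ceiling of 28 is below the equilibrium price 39, so it binds.
At P = 28: Qd = 281 - 5·28 = 141 and Qs = 6·28 - 148 = 20.
Quantity traded falls to 20. At Q = 20 the demand price is (281 - 20)/5 = 52.2 and the supply price is (148 + 20)/6 = 28.
Deadweight loss = ½ · (52.2 - 28) · (86 - 20) = ½ · 24.2 · 66 = 798.6.

798.6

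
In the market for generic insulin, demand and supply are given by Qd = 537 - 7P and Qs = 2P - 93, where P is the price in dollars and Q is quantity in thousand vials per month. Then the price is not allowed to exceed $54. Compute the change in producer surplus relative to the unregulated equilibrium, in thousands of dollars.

-496

Without the control the market clears where 537 - 7P = 2P - 93, i.e. P* = 70 and Q* = 47.
The ceiling of 54 is below the equilibrium price 70, so it binds.
At P = 54: Qd = 537 - 7·54 = 159 and Qs = 2·54 - 93 = 15.
Producer surplus without the control is ½ · (70 - 46.5) · 47 = 552.25.
With the ceiling, producers sell 15 units at 54, so PS = ½ · (54 - 46.5) · 15 = 56.25.
Change in producer surplus = 56.25 - 552.25 = -496.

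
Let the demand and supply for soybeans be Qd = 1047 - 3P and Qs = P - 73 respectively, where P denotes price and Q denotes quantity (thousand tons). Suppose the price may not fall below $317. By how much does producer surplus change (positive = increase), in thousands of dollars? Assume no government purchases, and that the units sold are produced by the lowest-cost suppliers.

-2608.5

Equilibrium: 1047 - 3P = P - 73, so 1120 = 4P and P* = 280, Q* = 207.
Since 317 > 280, the floor is binding.
At P = 317: Qd = 1047 - 3·317 = 96 and Qs = 317 - 73 = 244.
Producer surplus without the control is ½ · (280 - 73) · 207 = 21424.5.
With the floor, 96 units are sold at 317. The supply price at Q = 96 is 169, so PS = ½ · [(317 - 73) + (317 - 169)] · 96 = 18816.
Change in producer surplus = 18816 - 21424.5 = -2608.5.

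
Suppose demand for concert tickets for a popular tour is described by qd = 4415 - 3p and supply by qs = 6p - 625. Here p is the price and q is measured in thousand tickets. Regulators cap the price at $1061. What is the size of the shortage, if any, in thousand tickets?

0

Without the control the market clears where 4415 - 3p = 6p - 625, i.e. p* = 560 and q* = 2735.
The ceiling of 1061 is above the equilibrium price 560, so it is not binding; the market clears at p* = 560, q* = 2735.
Since the control does not bind, there is no shortage.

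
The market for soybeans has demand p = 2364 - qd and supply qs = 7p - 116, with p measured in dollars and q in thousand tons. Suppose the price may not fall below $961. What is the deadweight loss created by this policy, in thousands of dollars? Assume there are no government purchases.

242172

Rearranging demand gives qd = 2364 - p. Equilibrium: 2364 - p = 7p - 116, so 2480 = 8p and p* = 310, q* = 2054.
Because the floor (961) lies above the market-clearing price, it is binding.
At p = 961: qd = 2364 - 961 = 1403 and qs = 7·961 - 116 = 6611.
Quantity traded falls to 1403. At q = 1403 the demand price is 2364 - 1403 = 961 and the supply price is (116 + 1403)/7 = 217.
Deadweight loss = ½ · (961 - 217) · (2054 - 1403) = ½ · 744 · 651 = 242172.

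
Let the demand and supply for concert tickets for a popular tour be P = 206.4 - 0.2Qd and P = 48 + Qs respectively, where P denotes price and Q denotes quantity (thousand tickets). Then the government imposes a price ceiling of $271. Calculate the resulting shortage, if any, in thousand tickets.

Rearranging demand gives Qd = 1032 - 5P; rearranging supply gives Qs = P - 48. In a free market, 1032 - 5P = P - 48 gives the equilibrium P* = 180, Q* = 132.
The ceiling of 271 is above the equilibrium price 180, so it is not binding; the market clears at P* = 180, Q* = 132.
Since the control does not bind, there is no shortage.

0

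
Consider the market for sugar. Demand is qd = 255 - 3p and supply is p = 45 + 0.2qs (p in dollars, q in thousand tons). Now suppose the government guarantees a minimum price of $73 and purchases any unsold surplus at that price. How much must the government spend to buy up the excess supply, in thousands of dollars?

Rearranging supply gives qs = 5p - 225. In a free market, 255 - 3p = 5p - 225 gives the equilibrium p* = 60, q* = 75.
Because the floor (73) lies above the market-clearing price, it is binding.
At p = 73: qd = 255 - 3·73 = 36 and qs = 5·73 - 225 = 140.
Surplus = qs - qd = 104.
Government expenditure = surplus × support price = 104 × 73 = 7592.

7592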